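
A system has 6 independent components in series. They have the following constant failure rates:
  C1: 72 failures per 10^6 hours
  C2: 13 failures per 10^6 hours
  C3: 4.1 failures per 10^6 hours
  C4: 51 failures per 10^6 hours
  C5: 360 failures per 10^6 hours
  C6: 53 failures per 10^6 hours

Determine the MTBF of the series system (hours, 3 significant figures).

1810

Series of exponential components: λ_sys = Σ λ_i
λ_sys = 0.000072 + 0.000013 + 0.0000041 + 0.000051 + 0.00036 + 0.000053 = 5.5310e-04 /h
MTBF = 1 / λ_sys = 1810 h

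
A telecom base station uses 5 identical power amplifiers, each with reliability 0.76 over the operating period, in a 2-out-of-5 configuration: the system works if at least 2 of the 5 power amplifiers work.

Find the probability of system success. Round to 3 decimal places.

0.987

R = Σ_{i=2}^{5} C(5,i) p^i (1−p)^{5−i} with p = 0.76
C(5,2)·0.76^2·0.24^3 = 0.07985
C(5,3)·0.76^3·0.24^2 = 0.25285
C(5,4)·0.76^4·0.24^1 = 0.40035
C(5,5)·0.76^5·0.24^0 = 0.25355
Sum = 0.987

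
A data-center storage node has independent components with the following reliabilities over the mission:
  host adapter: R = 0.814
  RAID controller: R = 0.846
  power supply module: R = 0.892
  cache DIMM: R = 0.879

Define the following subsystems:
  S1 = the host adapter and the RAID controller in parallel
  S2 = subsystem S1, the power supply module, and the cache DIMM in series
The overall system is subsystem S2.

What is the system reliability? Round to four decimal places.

Parallel (host adapter and RAID controller): 1 − (1 − 0.814000)(1 − 0.846000) = 0.971356
Series ([0.971356], power supply module, and cache DIMM): 0.971356 × 0.892000 × 0.879000 = 0.7616

0.7616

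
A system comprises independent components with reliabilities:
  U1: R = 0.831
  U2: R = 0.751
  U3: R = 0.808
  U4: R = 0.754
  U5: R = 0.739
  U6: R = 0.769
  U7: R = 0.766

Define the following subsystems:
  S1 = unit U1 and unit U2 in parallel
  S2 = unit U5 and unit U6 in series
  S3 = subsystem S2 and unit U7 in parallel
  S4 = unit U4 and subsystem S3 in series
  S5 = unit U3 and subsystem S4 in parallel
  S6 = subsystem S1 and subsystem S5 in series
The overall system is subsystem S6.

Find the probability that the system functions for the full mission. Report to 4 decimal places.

0.8987

Parallel (U1 and U2): 1 − (1 − 0.831000)(1 − 0.751000) = 0.957919
Series (U5 and U6): 0.739000 × 0.769000 = 0.568291
Parallel ([0.568291] and U7): 1 − (1 − 0.568291)(1 − 0.766000) = 0.898980
Series (U4 and [0.898980]): 0.754000 × 0.898980 = 0.677831
Parallel (U3 and [0.677831]): 1 − (1 − 0.808000)(1 − 0.677831) = 0.938144
Series ([0.957919] and [0.938144]): 0.957919 × 0.938144 = 0.8987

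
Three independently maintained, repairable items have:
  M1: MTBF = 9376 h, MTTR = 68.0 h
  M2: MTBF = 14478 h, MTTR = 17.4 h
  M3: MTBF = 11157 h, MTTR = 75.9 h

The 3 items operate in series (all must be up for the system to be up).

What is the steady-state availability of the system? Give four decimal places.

A(M1) = MTBF/(MTBF+MTTR) = 9376/(9376+68.0) = 0.992800
A(M2) = MTBF/(MTBF+MTTR) = 14478/(14478+17.4) = 0.998800
A(M3) = MTBF/(MTBF+MTTR) = 11157/(11157+75.9) = 0.993243
Series availability: 0.992800 × 0.998800 × 0.993243 = 0.9849

0.9849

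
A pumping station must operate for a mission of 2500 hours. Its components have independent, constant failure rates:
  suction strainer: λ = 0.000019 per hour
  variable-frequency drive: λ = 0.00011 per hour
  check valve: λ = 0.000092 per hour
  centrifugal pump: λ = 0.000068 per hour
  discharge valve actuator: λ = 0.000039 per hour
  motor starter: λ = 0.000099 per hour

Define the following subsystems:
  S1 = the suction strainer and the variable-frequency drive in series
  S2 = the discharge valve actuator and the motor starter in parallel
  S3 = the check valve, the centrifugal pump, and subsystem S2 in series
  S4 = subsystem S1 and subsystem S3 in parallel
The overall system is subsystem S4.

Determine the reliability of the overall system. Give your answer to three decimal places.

R(suction strainer) = exp(−0.000019 × 2500) = 0.95361
R(variable-frequency drive) = exp(−0.00011 × 2500) = 0.75957
R(check valve) = exp(−0.000092 × 2500) = 0.79453
R(centrifugal pump) = exp(−0.000068 × 2500) = 0.84366
R(discharge valve actuator) = exp(−0.000039 × 2500) = 0.90710
R(motor starter) = exp(−0.000099 × 2500) = 0.78075
Series (suction strainer and variable-frequency drive): 0.95361 × 0.75957 = 0.72433
Parallel (discharge valve actuator and motor starter): 1 − (1 − 0.90710)(1 − 0.78075) = 0.97963
Series (check valve, centrifugal pump, and [0.97963]): 0.79453 × 0.84366 × 0.97963 = 0.65666
Parallel ([0.72433] and [0.65666]): 1 − (1 − 0.72433)(1 − 0.65666) = 0.905

0.905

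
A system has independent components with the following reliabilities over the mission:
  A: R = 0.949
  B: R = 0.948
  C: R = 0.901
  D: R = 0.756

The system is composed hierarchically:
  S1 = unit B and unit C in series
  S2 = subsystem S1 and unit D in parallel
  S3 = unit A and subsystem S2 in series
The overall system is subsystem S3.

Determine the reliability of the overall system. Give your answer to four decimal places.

0.9152

Series (B and C): 0.948000 × 0.901000 = 0.854148
Parallel ([0.854148] and D): 1 − (1 − 0.854148)(1 − 0.756000) = 0.964412
Series (A and [0.964412]): 0.949000 × 0.964412 = 0.9152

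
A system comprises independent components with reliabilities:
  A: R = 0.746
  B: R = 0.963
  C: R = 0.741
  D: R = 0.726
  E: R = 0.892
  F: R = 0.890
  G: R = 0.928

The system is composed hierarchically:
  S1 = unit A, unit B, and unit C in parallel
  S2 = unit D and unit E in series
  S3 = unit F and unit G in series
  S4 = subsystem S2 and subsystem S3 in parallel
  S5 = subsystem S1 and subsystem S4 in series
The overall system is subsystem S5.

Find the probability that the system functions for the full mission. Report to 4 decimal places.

Parallel (A, B, and C): 1 − (1 − 0.746000)(1 − 0.963000)(1 − 0.741000) = 0.997566
Series (D and E): 0.726000 × 0.892000 = 0.647592
Series (F and G): 0.890000 × 0.928000 = 0.825920
Parallel ([0.647592] and [0.825920]): 1 − (1 − 0.647592)(1 − 0.825920) = 0.938653
Series ([0.997566] and [0.938653]): 0.997566 × 0.938653 = 0.9364

0.9364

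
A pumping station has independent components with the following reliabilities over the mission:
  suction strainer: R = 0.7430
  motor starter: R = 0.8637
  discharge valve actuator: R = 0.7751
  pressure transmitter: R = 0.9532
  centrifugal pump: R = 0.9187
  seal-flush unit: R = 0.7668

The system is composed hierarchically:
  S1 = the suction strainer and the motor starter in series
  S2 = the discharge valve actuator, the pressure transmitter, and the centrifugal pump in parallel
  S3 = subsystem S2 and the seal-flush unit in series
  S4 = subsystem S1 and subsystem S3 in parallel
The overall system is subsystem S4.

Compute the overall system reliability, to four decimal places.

Series (suction strainer and motor starter): 0.743000 × 0.863700 = 0.641729
Parallel (discharge valve actuator, pressure transmitter, and centrifugal pump): 1 − (1 − 0.775100)(1 − 0.953200)(1 − 0.918700) = 0.999144
Series ([0.999144] and seal-flush unit): 0.999144 × 0.766800 = 0.766144
Parallel ([0.641729] and [0.766144]): 1 − (1 − 0.641729)(1 − 0.766144) = 0.9162

0.9162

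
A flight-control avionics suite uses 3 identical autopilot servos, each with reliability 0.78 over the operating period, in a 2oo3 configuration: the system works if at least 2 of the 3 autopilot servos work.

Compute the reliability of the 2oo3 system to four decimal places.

0.8761

R = Σ_{i=2}^{3} C(3,i) p^i (1−p)^{3−i} with p = 0.78
C(3,2)·0.78^2·0.22^1 = 0.401544
C(3,3)·0.78^3·0.22^0 = 0.474552
Sum = 0.8761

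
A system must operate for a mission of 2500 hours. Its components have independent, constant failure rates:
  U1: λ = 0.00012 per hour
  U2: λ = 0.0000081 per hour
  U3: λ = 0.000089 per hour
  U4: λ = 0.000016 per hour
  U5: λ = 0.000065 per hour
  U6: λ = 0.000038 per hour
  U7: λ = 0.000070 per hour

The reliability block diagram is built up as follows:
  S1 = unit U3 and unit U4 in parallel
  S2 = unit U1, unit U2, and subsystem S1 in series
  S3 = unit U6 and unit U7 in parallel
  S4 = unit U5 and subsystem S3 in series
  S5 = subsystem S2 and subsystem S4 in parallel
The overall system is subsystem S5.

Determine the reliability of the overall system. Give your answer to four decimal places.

0.9546

R(U1) = exp(−0.00012 × 2500) = 0.740818
R(U2) = exp(−0.0000081 × 2500) = 0.979954
R(U3) = exp(−0.000089 × 2500) = 0.800515
R(U4) = exp(−0.000016 × 2500) = 0.960789
R(U5) = exp(−0.000065 × 2500) = 0.850016
R(U6) = exp(−0.000038 × 2500) = 0.909373
R(U7) = exp(−0.000070 × 2500) = 0.839457
Parallel (U3 and U4): 1 − (1 − 0.800515)(1 − 0.960789) = 0.992178
Series (U1, U2, and [0.992178]): 0.740818 × 0.979954 × 0.992178 = 0.720289
Parallel (U6 and U7): 1 − (1 − 0.909373)(1 − 0.839457) = 0.985450
Series (U5 and [0.985450]): 0.850016 × 0.985450 = 0.837648
Parallel ([0.720289] and [0.837648]): 1 − (1 − 0.720289)(1 − 0.837648) = 0.9546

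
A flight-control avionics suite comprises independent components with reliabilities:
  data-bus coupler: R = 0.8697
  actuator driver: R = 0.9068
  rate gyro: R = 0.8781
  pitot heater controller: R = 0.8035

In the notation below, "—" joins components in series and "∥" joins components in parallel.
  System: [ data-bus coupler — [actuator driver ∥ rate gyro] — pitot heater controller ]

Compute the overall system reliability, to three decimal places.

Parallel (actuator driver and rate gyro): 1 − (1 − 0.90680)(1 − 0.87810) = 0.98864
Series (data-bus coupler, [0.98864], and pitot heater controller): 0.86970 × 0.98864 × 0.80350 = 0.691

0.691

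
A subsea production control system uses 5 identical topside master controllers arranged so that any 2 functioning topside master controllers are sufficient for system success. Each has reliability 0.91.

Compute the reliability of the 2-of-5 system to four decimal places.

R = Σ_{i=2}^{5} C(5,i) p^i (1−p)^{5−i} with p = 0.91
C(5,2)·0.91^2·0.09^3 = 0.006037
C(5,3)·0.91^3·0.09^2 = 0.061039
C(5,4)·0.91^4·0.09^1 = 0.308587
C(5,5)·0.91^5·0.09^0 = 0.624032
Sum = 0.9997

0.9997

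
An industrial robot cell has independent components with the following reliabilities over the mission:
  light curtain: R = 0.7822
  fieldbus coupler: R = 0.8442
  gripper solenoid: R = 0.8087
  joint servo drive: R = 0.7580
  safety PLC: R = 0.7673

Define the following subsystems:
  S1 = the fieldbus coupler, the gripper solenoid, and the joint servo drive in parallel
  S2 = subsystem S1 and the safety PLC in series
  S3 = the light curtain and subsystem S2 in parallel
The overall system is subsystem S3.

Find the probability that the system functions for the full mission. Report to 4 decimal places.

Parallel (fieldbus coupler, gripper solenoid, and joint servo drive): 1 − (1 − 0.844200)(1 − 0.808700)(1 − 0.758000) = 0.992787
Series ([0.992787] and safety PLC): 0.992787 × 0.767300 = 0.761765
Parallel (light curtain and [0.761765]): 1 − (1 − 0.782200)(1 − 0.761765) = 0.9481

0.9481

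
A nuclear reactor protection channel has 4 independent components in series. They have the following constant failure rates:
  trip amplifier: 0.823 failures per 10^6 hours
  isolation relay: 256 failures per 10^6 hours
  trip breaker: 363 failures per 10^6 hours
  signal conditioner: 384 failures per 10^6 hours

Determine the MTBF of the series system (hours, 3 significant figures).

996

Series of exponential components: λ_sys = Σ λ_i
λ_sys = 0.000000823 + 0.000256 + 0.000363 + 0.000384 = 1.0038e-03 /h
MTBF = 1 / λ_sys = 996 h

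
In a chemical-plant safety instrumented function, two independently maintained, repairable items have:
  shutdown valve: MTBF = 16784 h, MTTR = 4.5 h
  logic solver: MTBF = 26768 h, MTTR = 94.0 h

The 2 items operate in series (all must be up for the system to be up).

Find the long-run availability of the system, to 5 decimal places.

0.99623

A(shutdown valve) = MTBF/(MTBF+MTTR) = 16784/(16784+4.5) = 0.999732
A(logic solver) = MTBF/(MTBF+MTTR) = 26768/(26768+94.0) = 0.996501
Series availability: 0.999732 × 0.996501 = 0.99623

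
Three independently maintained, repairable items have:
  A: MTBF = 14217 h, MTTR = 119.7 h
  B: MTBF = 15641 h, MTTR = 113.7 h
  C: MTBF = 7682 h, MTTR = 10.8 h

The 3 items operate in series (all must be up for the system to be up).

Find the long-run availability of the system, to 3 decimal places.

0.983

A(A) = MTBF/(MTBF+MTTR) = 14217/(14217+119.7) = 0.991651
A(B) = MTBF/(MTBF+MTTR) = 15641/(15641+113.7) = 0.992783
A(C) = MTBF/(MTBF+MTTR) = 7682/(7682+10.8) = 0.998596
Series availability: 0.991651 × 0.992783 × 0.998596 = 0.983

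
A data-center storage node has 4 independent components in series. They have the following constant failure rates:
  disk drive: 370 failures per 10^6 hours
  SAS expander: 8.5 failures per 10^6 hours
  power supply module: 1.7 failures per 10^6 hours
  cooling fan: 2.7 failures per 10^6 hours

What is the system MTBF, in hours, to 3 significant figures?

Series of exponential components: λ_sys = Σ λ_i
λ_sys = 0.00037 + 0.0000085 + 0.0000017 + 0.0000027 = 3.8290e-04 /h
MTBF = 1 / λ_sys = 2610 h

2610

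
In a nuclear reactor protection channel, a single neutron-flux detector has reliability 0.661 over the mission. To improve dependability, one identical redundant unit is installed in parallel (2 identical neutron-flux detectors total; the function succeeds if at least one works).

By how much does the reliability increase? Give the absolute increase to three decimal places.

R_before = 0.661
R_after = 1 − (1 − 0.661)^2 = 0.885
ΔR = 0.885 − 0.661 = 0.224

0.224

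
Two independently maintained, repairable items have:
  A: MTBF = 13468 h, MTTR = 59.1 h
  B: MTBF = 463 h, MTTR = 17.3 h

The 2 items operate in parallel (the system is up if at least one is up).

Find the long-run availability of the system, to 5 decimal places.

A(A) = MTBF/(MTBF+MTTR) = 13468/(13468+59.1) = 0.995631
A(B) = MTBF/(MTBF+MTTR) = 463/(463+17.3) = 0.963981
Parallel availability: 1 − (1 − 0.995631)(1 − 0.963981) = 0.99984

0.99984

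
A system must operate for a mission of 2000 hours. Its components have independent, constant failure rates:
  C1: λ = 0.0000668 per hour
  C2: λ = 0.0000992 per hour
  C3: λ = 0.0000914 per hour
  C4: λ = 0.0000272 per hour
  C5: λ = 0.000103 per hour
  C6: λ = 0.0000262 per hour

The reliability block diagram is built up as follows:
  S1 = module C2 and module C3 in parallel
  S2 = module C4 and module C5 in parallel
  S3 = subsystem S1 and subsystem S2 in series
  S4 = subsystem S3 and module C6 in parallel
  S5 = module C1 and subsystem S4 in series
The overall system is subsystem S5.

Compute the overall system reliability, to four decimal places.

R(C1) = exp(−0.0000668 × 2000) = 0.874940
R(C2) = exp(−0.0000992 × 2000) = 0.820042
R(C3) = exp(−0.0000914 × 2000) = 0.832935
R(C4) = exp(−0.0000272 × 2000) = 0.947053
R(C5) = exp(−0.000103 × 2000) = 0.813833
R(C6) = exp(−0.0000262 × 2000) = 0.948949
Parallel (C2 and C3): 1 − (1 − 0.820042)(1 − 0.832935) = 0.969935
Parallel (C4 and C5): 1 − (1 − 0.947053)(1 − 0.813833) = 0.990143
Series ([0.969935] and [0.990143]): 0.969935 × 0.990143 = 0.960374
Parallel ([0.960374] and C6): 1 − (1 − 0.960374)(1 − 0.948949) = 0.997977
Series (C1 and [0.997977]): 0.874940 × 0.997977 = 0.8732

0.8732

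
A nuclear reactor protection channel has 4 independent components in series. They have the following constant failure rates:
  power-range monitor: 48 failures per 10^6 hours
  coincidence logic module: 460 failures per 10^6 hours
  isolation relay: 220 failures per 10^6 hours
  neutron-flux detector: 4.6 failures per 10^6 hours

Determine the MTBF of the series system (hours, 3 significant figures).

Series of exponential components: λ_sys = Σ λ_i
λ_sys = 0.000048 + 0.00046 + 0.00022 + 0.0000046 = 7.3260e-04 /h
MTBF = 1 / λ_sys = 1370 h

1370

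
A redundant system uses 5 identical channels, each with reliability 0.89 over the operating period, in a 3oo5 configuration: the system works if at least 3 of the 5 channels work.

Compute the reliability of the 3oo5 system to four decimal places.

0.9888

R = Σ_{i=3}^{5} C(5,i) p^i (1−p)^{5−i} with p = 0.89
C(5,3)·0.89^3·0.11^2 = 0.085301
C(5,4)·0.89^4·0.11^1 = 0.345082
C(5,5)·0.89^5·0.11^0 = 0.558406
Sum = 0.9888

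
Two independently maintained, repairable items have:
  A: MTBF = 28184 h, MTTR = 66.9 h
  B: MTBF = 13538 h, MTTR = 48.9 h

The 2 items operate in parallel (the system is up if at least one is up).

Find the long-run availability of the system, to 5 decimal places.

0.99999

A(A) = MTBF/(MTBF+MTTR) = 28184/(28184+66.9) = 0.997632
A(B) = MTBF/(MTBF+MTTR) = 13538/(13538+48.9) = 0.996401
Parallel availability: 1 − (1 − 0.997632)(1 − 0.996401) = 0.99999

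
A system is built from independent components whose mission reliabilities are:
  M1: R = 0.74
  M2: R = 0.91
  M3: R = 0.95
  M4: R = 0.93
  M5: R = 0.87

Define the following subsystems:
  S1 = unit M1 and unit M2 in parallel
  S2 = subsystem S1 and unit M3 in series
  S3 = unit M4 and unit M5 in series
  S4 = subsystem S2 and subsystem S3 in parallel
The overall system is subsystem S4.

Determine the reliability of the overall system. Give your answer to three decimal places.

Parallel (M1 and M2): 1 − (1 − 0.74000)(1 − 0.91000) = 0.97660
Series ([0.97660] and M3): 0.97660 × 0.95000 = 0.92777
Series (M4 and M5): 0.93000 × 0.87000 = 0.80910
Parallel ([0.92777] and [0.80910]): 1 − (1 − 0.92777)(1 − 0.80910) = 0.986

0.986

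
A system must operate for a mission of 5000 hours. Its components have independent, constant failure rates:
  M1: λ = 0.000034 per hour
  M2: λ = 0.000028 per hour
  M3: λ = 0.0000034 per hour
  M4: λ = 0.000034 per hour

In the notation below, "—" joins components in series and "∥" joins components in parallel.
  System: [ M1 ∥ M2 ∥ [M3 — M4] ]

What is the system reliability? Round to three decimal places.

0.997

R(M1) = exp(−0.000034 × 5000) = 0.84366
R(M2) = exp(−0.000028 × 5000) = 0.86936
R(M3) = exp(−0.0000034 × 5000) = 0.98314
R(M4) = exp(−0.000034 × 5000) = 0.84366
Series (M3 and M4): 0.98314 × 0.84366 = 0.82944
Parallel (M1, M2, and [0.82944]): 1 − (1 − 0.84366)(1 − 0.86936)(1 − 0.82944) = 0.997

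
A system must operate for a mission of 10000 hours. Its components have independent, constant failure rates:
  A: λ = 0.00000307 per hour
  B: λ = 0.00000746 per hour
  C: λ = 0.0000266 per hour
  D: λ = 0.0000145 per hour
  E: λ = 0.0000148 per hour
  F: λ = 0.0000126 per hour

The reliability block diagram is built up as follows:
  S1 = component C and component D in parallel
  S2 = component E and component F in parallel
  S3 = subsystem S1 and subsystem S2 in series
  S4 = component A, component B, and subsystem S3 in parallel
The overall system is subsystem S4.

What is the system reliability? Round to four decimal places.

0.9999

R(A) = exp(−0.00000307 × 10000) = 0.969766
R(B) = exp(−0.00000746 × 10000) = 0.928115
R(C) = exp(−0.0000266 × 10000) = 0.766439
R(D) = exp(−0.0000145 × 10000) = 0.865022
R(E) = exp(−0.0000148 × 10000) = 0.862431
R(F) = exp(−0.0000126 × 10000) = 0.881615
Parallel (C and D): 1 − (1 − 0.766439)(1 − 0.865022) = 0.968474
Parallel (E and F): 1 − (1 − 0.862431)(1 − 0.881615) = 0.983714
Series ([0.968474] and [0.983714]): 0.968474 × 0.983714 = 0.952701
Parallel (A, B, and [0.952701]): 1 − (1 − 0.969766)(1 − 0.928115)(1 − 0.952701) = 0.9999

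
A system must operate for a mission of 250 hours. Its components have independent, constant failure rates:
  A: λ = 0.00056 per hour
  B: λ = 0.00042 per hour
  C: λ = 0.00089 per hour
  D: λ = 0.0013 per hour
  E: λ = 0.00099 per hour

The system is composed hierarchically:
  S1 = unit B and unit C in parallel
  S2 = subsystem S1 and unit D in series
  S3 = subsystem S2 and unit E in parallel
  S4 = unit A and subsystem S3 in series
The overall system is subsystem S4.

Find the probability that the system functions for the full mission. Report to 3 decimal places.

R(A) = exp(−0.00056 × 250) = 0.86936
R(B) = exp(−0.00042 × 250) = 0.90032
R(C) = exp(−0.00089 × 250) = 0.80052
R(D) = exp(−0.0013 × 250) = 0.72253
R(E) = exp(−0.00099 × 250) = 0.78075
Parallel (B and C): 1 − (1 − 0.90032)(1 − 0.80052) = 0.98012
Series ([0.98012] and D): 0.98012 × 0.72253 = 0.70817
Parallel ([0.70817] and E): 1 − (1 − 0.70817)(1 − 0.78075) = 0.93602
Series (A and [0.93602]): 0.86936 × 0.93602 = 0.814

0.814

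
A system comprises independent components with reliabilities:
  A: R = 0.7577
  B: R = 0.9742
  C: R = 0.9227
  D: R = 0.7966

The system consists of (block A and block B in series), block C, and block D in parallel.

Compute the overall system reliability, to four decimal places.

0.9959

Series (A and B): 0.757700 × 0.974200 = 0.738151
Parallel ([0.738151], C, and D): 1 − (1 − 0.738151)(1 − 0.922700)(1 − 0.796600) = 0.9959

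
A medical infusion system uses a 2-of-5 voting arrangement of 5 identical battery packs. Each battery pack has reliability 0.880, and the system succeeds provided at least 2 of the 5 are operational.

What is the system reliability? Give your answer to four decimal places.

R = Σ_{i=2}^{5} C(5,i) p^i (1−p)^{5−i} with p = 0.880
C(5,2)·0.880^2·0.120^3 = 0.013382
C(5,3)·0.880^3·0.120^2 = 0.098132
C(5,4)·0.880^4·0.120^1 = 0.359817
C(5,5)·0.880^5·0.120^0 = 0.527732
Sum = 0.9991

0.9991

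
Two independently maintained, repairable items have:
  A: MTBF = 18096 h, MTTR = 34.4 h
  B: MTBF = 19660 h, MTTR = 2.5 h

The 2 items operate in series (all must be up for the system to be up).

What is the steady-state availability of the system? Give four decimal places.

A(A) = MTBF/(MTBF+MTTR) = 18096/(18096+34.4) = 0.998103
A(B) = MTBF/(MTBF+MTTR) = 19660/(19660+2.5) = 0.999873
Series availability: 0.998103 × 0.999873 = 0.9980

0.9980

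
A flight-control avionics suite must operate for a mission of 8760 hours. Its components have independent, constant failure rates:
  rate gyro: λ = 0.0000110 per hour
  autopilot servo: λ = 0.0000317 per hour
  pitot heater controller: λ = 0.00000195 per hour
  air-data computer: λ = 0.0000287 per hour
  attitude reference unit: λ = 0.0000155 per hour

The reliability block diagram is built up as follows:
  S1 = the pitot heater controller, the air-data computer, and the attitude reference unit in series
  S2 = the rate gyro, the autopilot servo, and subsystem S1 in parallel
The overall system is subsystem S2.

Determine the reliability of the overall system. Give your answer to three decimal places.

0.993

R(rate gyro) = exp(−0.0000110 × 8760) = 0.90814
R(autopilot servo) = exp(−0.0000317 × 8760) = 0.75753
R(pitot heater controller) = exp(−0.00000195 × 8760) = 0.98306
R(air-data computer) = exp(−0.0000287 × 8760) = 0.77770
R(attitude reference unit) = exp(−0.0000155 × 8760) = 0.87303
Series (pitot heater controller, air-data computer, and attitude reference unit): 0.98306 × 0.77770 × 0.87303 = 0.66745
Parallel (rate gyro, autopilot servo, and [0.66745]): 1 − (1 − 0.90814)(1 − 0.75753)(1 − 0.66745) = 0.993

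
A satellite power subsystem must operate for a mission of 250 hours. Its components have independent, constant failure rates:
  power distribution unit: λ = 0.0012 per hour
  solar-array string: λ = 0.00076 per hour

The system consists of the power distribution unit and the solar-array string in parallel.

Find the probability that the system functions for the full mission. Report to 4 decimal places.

R(power distribution unit) = exp(−0.0012 × 250) = 0.740818
R(solar-array string) = exp(−0.00076 × 250) = 0.826959
Parallel (power distribution unit and solar-array string): 1 − (1 − 0.740818)(1 − 0.826959) = 0.9552

0.9552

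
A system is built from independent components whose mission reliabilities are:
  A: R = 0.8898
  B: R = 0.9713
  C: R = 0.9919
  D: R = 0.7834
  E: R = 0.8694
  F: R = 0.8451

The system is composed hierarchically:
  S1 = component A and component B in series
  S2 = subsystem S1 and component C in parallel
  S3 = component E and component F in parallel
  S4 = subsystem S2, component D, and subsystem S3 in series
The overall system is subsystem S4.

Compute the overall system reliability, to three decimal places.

0.767

Series (A and B): 0.88980 × 0.97130 = 0.86426
Parallel ([0.86426] and C): 1 − (1 − 0.86426)(1 − 0.99190) = 0.99890
Parallel (E and F): 1 − (1 − 0.86940)(1 − 0.84510) = 0.97977
Series ([0.99890], D, and [0.97977]): 0.99890 × 0.78340 × 0.97977 = 0.767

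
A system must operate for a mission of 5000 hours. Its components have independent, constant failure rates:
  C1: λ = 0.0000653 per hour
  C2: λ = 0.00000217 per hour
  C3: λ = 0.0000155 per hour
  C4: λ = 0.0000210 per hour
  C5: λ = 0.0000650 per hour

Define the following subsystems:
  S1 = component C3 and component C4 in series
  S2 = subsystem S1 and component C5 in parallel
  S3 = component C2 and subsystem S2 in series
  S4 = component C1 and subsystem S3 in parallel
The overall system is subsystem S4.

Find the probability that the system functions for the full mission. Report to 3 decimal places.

0.984

R(C1) = exp(−0.0000653 × 5000) = 0.72144
R(C2) = exp(−0.00000217 × 5000) = 0.98921
R(C3) = exp(−0.0000155 × 5000) = 0.92543
R(C4) = exp(−0.0000210 × 5000) = 0.90032
R(C5) = exp(−0.0000650 × 5000) = 0.72253
Series (C3 and C4): 0.92543 × 0.90032 = 0.83318
Parallel ([0.83318] and C5): 1 − (1 − 0.83318)(1 − 0.72253) = 0.95371
Series (C2 and [0.95371]): 0.98921 × 0.95371 = 0.94342
Parallel (C1 and [0.94342]): 1 − (1 − 0.72144)(1 − 0.94342) = 0.984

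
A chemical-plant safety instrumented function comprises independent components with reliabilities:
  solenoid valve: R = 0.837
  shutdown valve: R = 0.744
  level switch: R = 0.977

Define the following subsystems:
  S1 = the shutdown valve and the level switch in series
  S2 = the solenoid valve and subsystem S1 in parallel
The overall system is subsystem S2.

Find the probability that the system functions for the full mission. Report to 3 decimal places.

Series (shutdown valve and level switch): 0.74400 × 0.97700 = 0.72689
Parallel (solenoid valve and [0.72689]): 1 − (1 − 0.83700)(1 − 0.72689) = 0.955

0.955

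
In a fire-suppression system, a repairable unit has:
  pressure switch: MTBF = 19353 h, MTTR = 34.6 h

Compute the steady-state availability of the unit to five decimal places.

A(pressure switch) = MTBF/(MTBF+MTTR) = 19353/(19353+34.6) = 0.99822

0.99822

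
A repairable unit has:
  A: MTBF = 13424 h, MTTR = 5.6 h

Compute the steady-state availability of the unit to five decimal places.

0.99958

A(A) = MTBF/(MTBF+MTTR) = 13424/(13424+5.6) = 0.99958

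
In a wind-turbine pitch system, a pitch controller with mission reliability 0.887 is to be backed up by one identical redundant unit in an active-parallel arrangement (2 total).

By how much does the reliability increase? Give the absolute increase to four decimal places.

R_before = 0.887
R_after = 1 − (1 − 0.887)^2 = 0.9872
ΔR = 0.9872 − 0.887 = 0.1002

0.1002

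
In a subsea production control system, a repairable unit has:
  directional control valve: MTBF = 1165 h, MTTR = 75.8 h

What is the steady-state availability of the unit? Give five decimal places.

0.93891

A(directional control valve) = MTBF/(MTBF+MTTR) = 1165/(1165+75.8) = 0.93891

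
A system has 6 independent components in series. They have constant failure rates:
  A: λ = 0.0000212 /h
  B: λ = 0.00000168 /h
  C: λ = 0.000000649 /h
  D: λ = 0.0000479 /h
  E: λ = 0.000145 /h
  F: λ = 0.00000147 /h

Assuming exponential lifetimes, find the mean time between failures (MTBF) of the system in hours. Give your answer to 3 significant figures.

Series of exponential components: λ_sys = Σ λ_i
λ_sys = 0.0000212 + 0.00000168 + 0.000000649 + 0.0000479 + 0.000145 + 0.00000147 = 2.1790e-04 /h
MTBF = 1 / λ_sys = 4590 h

4590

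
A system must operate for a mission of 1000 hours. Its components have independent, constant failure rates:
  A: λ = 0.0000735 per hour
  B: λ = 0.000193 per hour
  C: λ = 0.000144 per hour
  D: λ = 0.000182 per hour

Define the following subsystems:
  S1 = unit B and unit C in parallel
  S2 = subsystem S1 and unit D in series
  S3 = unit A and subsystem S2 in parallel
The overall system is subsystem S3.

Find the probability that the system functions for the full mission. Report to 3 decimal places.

0.987

R(A) = exp(−0.0000735 × 1000) = 0.92914
R(B) = exp(−0.000193 × 1000) = 0.82448
R(C) = exp(−0.000144 × 1000) = 0.86589
R(D) = exp(−0.000182 × 1000) = 0.83360
Parallel (B and C): 1 − (1 − 0.82448)(1 − 0.86589) = 0.97646
Series ([0.97646] and D): 0.97646 × 0.83360 = 0.81398
Parallel (A and [0.81398]): 1 − (1 − 0.92914)(1 − 0.81398) = 0.987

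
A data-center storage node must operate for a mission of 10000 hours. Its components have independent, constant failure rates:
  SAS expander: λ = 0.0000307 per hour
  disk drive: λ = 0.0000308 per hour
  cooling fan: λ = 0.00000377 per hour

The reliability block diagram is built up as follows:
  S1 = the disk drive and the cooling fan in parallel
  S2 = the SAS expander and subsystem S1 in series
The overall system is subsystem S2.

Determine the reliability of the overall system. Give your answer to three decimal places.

0.728

R(SAS expander) = exp(−0.0000307 × 10000) = 0.73565
R(disk drive) = exp(−0.0000308 × 10000) = 0.73492
R(cooling fan) = exp(−0.00000377 × 10000) = 0.96300
Parallel (disk drive and cooling fan): 1 − (1 − 0.73492)(1 − 0.96300) = 0.99019
Series (SAS expander and [0.99019]): 0.73565 × 0.99019 = 0.728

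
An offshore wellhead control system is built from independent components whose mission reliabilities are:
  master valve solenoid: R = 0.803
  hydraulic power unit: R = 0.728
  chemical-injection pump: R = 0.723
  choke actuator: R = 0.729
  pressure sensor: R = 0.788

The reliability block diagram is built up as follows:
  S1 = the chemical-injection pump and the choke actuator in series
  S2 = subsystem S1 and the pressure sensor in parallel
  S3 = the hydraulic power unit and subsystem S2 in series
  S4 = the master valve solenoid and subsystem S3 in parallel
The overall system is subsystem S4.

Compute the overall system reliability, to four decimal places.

0.9320

Series (chemical-injection pump and choke actuator): 0.723000 × 0.729000 = 0.527067
Parallel ([0.527067] and pressure sensor): 1 − (1 − 0.527067)(1 − 0.788000) = 0.899738
Series (hydraulic power unit and [0.899738]): 0.728000 × 0.899738 = 0.655009
Parallel (master valve solenoid and [0.655009]): 1 − (1 − 0.803000)(1 − 0.655009) = 0.9320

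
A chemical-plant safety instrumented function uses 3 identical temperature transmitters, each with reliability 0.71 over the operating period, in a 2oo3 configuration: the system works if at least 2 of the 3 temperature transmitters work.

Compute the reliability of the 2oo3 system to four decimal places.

0.7965

R = Σ_{i=2}^{3} C(3,i) p^i (1−p)^{3−i} with p = 0.71
C(3,2)·0.71^2·0.29^1 = 0.438567
C(3,3)·0.71^3·0.29^0 = 0.357911
Sum = 0.7965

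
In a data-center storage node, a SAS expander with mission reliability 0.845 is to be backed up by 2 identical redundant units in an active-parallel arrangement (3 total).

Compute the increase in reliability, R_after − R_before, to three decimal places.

R_before = 0.845
R_after = 1 − (1 − 0.845)^3 = 0.996
ΔR = 0.996 − 0.845 = 0.151

0.151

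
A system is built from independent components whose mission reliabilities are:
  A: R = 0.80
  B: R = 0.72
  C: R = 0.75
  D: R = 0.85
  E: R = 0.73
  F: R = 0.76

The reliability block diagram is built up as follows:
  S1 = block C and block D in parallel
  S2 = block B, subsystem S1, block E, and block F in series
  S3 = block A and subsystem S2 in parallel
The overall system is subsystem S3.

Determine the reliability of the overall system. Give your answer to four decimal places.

Parallel (C and D): 1 − (1 − 0.750000)(1 − 0.850000) = 0.962500
Series (B, [0.962500], E, and F): 0.720000 × 0.962500 × 0.730000 × 0.760000 = 0.384476
Parallel (A and [0.384476]): 1 − (1 − 0.800000)(1 − 0.384476) = 0.8769

0.8769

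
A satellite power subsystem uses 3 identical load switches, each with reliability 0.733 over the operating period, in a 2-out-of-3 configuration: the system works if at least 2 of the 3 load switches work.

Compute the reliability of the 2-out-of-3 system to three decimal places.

0.824

R = Σ_{i=2}^{3} C(3,i) p^i (1−p)^{3−i} with p = 0.733
C(3,2)·0.733^2·0.267^1 = 0.43037
C(3,3)·0.733^3·0.267^0 = 0.39383
Sum = 0.824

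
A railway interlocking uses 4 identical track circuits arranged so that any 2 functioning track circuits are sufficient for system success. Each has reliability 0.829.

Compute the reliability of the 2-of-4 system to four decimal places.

0.9826

R = Σ_{i=2}^{4} C(4,i) p^i (1−p)^{4−i} with p = 0.829
C(4,2)·0.829^2·0.171^2 = 0.120574
C(4,3)·0.829^3·0.171^1 = 0.389690
C(4,4)·0.829^4·0.171^0 = 0.472300
Sum = 0.9826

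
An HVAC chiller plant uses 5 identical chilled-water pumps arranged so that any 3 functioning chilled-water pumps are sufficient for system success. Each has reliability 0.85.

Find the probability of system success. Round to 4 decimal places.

R = Σ_{i=3}^{5} C(5,i) p^i (1−p)^{5−i} with p = 0.85
C(5,3)·0.85^3·0.15^2 = 0.138178
C(5,4)·0.85^4·0.15^1 = 0.391505
C(5,5)·0.85^5·0.15^0 = 0.443705
Sum = 0.9734

0.9734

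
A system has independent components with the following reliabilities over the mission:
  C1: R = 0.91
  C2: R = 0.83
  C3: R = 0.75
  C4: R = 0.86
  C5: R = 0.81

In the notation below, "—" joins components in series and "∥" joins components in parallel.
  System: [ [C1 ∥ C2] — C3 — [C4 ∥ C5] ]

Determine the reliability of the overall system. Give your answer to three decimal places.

Parallel (C1 and C2): 1 − (1 − 0.91000)(1 − 0.83000) = 0.98470
Parallel (C4 and C5): 1 − (1 − 0.86000)(1 − 0.81000) = 0.97340
Series ([0.98470], C3, and [0.97340]): 0.98470 × 0.75000 × 0.97340 = 0.719

0.719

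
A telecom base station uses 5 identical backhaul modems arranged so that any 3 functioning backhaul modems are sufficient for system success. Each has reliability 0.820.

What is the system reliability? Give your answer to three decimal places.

0.956

R = Σ_{i=3}^{5} C(5,i) p^i (1−p)^{5−i} with p = 0.820
C(5,3)·0.820^3·0.180^2 = 0.17864
C(5,4)·0.820^4·0.180^1 = 0.40691
C(5,5)·0.820^5·0.180^0 = 0.37074
Sum = 0.956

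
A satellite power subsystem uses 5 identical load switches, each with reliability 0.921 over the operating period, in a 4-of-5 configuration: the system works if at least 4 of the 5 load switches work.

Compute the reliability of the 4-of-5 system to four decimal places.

0.9469

R = Σ_{i=4}^{5} C(5,i) p^i (1−p)^{5−i} with p = 0.921
C(5,4)·0.921^4·0.079^1 = 0.284208
C(5,5)·0.921^5·0.079^0 = 0.662671
Sum = 0.9469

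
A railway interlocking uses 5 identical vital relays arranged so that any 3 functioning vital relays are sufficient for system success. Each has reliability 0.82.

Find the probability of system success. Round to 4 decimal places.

0.9563

R = Σ_{i=3}^{5} C(5,i) p^i (1−p)^{5−i} with p = 0.82
C(5,3)·0.82^3·0.18^2 = 0.178643
C(5,4)·0.82^4·0.18^1 = 0.406910
C(5,5)·0.82^5·0.18^0 = 0.370740
Sum = 0.9563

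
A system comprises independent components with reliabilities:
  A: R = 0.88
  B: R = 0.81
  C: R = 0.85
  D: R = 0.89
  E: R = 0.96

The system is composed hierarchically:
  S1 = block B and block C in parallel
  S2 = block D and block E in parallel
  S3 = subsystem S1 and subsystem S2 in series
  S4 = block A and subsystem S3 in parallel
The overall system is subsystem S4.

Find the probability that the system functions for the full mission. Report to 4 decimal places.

0.9961

Parallel (B and C): 1 − (1 − 0.810000)(1 − 0.850000) = 0.971500
Parallel (D and E): 1 − (1 − 0.890000)(1 − 0.960000) = 0.995600
Series ([0.971500] and [0.995600]): 0.971500 × 0.995600 = 0.967225
Parallel (A and [0.967225]): 1 − (1 − 0.880000)(1 − 0.967225) = 0.9961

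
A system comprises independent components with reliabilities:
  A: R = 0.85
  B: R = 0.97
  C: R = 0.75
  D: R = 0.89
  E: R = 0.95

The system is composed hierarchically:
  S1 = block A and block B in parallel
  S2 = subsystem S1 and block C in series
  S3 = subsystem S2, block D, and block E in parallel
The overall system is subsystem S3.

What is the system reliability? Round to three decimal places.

Parallel (A and B): 1 − (1 − 0.85000)(1 − 0.97000) = 0.99550
Series ([0.99550] and C): 0.99550 × 0.75000 = 0.74663
Parallel ([0.74663], D, and E): 1 − (1 − 0.74663)(1 − 0.89000)(1 − 0.95000) = 0.999

0.999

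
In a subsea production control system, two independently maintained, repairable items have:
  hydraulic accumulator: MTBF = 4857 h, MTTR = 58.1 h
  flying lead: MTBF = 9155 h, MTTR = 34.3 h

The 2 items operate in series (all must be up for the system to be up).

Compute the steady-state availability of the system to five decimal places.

A(hydraulic accumulator) = MTBF/(MTBF+MTTR) = 4857/(4857+58.1) = 0.988179
A(flying lead) = MTBF/(MTBF+MTTR) = 9155/(9155+34.3) = 0.996267
Series availability: 0.988179 × 0.996267 = 0.98449

0.98449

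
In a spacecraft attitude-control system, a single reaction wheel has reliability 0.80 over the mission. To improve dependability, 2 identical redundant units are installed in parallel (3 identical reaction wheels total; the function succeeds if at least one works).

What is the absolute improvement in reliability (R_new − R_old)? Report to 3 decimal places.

R_before = 0.80
R_after = 1 − (1 − 0.80)^3 = 0.992
ΔR = 0.992 − 0.80 = 0.192

0.192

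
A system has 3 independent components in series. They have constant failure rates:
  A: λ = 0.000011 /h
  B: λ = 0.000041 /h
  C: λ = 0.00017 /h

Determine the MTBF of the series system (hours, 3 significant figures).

Series of exponential components: λ_sys = Σ λ_i
λ_sys = 0.000011 + 0.000041 + 0.00017 = 2.2200e-04 /h
MTBF = 1 / λ_sys = 4500 h

4500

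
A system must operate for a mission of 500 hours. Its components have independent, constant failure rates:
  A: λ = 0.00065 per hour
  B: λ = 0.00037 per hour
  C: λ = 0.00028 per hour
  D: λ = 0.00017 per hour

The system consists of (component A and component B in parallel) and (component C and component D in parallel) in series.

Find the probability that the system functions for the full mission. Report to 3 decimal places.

R(A) = exp(−0.00065 × 500) = 0.72253
R(B) = exp(−0.00037 × 500) = 0.83110
R(C) = exp(−0.00028 × 500) = 0.86936
R(D) = exp(−0.00017 × 500) = 0.91851
Parallel (A and B): 1 − (1 − 0.72253)(1 − 0.83110) = 0.95314
Parallel (C and D): 1 − (1 − 0.86936)(1 − 0.91851) = 0.98935
Series ([0.95314] and [0.98935]): 0.95314 × 0.98935 = 0.943

0.943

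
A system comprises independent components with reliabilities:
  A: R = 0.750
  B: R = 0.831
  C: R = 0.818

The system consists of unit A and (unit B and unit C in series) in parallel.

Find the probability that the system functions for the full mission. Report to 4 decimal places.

0.9199

Series (B and C): 0.831000 × 0.818000 = 0.679758
Parallel (A and [0.679758]): 1 − (1 − 0.750000)(1 − 0.679758) = 0.9199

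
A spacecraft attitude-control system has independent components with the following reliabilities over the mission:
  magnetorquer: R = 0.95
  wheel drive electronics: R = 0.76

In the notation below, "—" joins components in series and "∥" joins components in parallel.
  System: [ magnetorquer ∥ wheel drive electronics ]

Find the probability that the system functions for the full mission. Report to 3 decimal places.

Parallel (magnetorquer and wheel drive electronics): 1 − (1 − 0.95000)(1 − 0.76000) = 0.988

0.988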